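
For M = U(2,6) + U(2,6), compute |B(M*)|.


(M1+M2)* = M1* + M2*.
M1* = U(4,6), bases: C(6,4) = 15.
M2* = U(4,6), bases: C(6,4) = 15.
|B(M*)| = 15 * 15 = 225.

225


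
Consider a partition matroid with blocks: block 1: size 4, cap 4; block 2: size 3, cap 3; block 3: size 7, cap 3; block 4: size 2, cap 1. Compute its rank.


Rank of a partition matroid = sum of min(|Si|, ci) for each block.
= min(4,4) + min(3,3) + min(7,3) + min(2,1)
= 4 + 3 + 3 + 1
= 11.

11


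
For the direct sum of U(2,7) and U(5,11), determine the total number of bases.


Bases of a direct sum M1 + M2: |B| = |B(M1)| * |B(M2)|.
|B(U(2,7))| = C(7,2) = 21.
|B(U(5,11))| = C(11,5) = 462.
Total bases = 21 * 462 = 9702.

9702


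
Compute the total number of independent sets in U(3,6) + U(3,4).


For a direct sum, |I(M1+M2)| = |I(M1)| * |I(M2)|.
|I(U(3,6))| = sum C(6,k) for k=0..3 = 42.
|I(U(3,4))| = sum C(4,k) for k=0..3 = 15.
Total = 42 * 15 = 630.

630


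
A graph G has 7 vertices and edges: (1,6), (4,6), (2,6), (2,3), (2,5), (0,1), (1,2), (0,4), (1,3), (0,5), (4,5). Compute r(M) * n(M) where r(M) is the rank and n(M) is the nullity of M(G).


r(M) = |V| - c = 7 - 1 = 6.
nullity = |E| - r(M) = 11 - 6 = 5.
Product = 6 * 5 = 30.

30


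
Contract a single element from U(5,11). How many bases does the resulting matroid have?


Contracting e from U(5,11) gives U(4,10).
Bases of U(4,10) = C(10,4) = 10! / (4! * 6!) = 210.

210


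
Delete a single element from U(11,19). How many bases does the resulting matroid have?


Deleting e from U(11,19) gives U(11,18) since n > r.
Bases of U(11,18) = C(18,11) = 18! / (11! * 7!) = 31824.

31824


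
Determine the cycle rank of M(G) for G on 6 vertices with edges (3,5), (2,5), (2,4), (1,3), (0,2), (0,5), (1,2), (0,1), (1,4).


Cycle rank (nullity) = |E| - r(M) = |E| - (|V| - c).
|E| = 9, |V| = 6, c = 1.
Nullity = 9 - (6 - 1) = 9 - 5 = 4.

4


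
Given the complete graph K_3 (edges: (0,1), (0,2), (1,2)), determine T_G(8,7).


T(K_3; x,y) = x^2 + x + y.
T(8,7) = 64 + 8 + 7 = 79.

79


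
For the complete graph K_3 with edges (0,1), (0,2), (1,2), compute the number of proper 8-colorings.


P(K_3, k) = k(k-1)(k-2)...(k-2).
P(8) = (8) * (7) * (6) = 336.

336


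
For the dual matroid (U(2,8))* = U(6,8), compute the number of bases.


The dual of U(r,n) is U(n-r, n) = U(6,8).
Bases of U(6,8) are all (6)-element subsets.
|B(M*)| = C(8,6) = 28.

28


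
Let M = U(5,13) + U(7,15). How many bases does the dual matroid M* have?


(M1+M2)* = M1* + M2*.
M1* = U(8,13), bases: C(13,8) = 1287.
M2* = U(8,15), bases: C(15,8) = 6435.
|B(M*)| = 1287 * 6435 = 8281845.

8281845


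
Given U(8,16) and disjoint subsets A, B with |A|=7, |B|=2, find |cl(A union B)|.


|A union B| = 7 + 2 = 9 (disjoint).
In U(8,16), cl(S) = S if |S| < 8, else cl(S) = E.
Since 9 >= 8, cl(A union B) = E.
|cl(A union B)| = 16.

16


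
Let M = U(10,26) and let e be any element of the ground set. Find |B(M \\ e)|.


Deleting e from U(10,26) gives U(10,25) since n > r.
Bases of U(10,25) = C(25,10) = 25! / (10! * 15!) = 3268760.

3268760


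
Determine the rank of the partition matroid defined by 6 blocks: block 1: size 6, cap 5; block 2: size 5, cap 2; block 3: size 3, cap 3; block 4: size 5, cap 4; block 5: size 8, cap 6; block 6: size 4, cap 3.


Rank of a partition matroid = sum of min(|Si|, ci) for each block.
= min(6,5) + min(5,2) + min(3,3) + min(5,4) + min(8,6) + min(4,3)
= 5 + 2 + 3 + 4 + 6 + 3
= 23.

23


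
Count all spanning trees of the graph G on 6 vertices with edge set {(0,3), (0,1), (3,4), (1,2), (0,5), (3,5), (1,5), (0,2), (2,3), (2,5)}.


By Kirchhoff's matrix tree theorem, the number of spanning trees equals
the determinant of any cofactor of the Laplacian matrix L.
G has 6 vertices and 10 edges.
Computing the (5 x 5) cofactor determinant gives 75.

75


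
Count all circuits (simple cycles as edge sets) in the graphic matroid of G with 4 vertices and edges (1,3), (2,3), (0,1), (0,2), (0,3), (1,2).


A circuit in a graphic matroid = edge set of a simple cycle.
G has 4 vertices and 6 edges.
Enumerating all minimal edge subsets forming cycles...
Total circuits found: 7.

7


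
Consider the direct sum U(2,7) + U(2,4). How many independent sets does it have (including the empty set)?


For a direct sum, |I(M1+M2)| = |I(M1)| * |I(M2)|.
|I(U(2,7))| = sum C(7,k) for k=0..2 = 29.
|I(U(2,4))| = sum C(4,k) for k=0..2 = 11.
Total = 29 * 11 = 319.

319


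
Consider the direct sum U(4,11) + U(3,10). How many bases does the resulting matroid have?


Bases of a direct sum M1 + M2: |B| = |B(M1)| * |B(M2)|.
|B(U(4,11))| = C(11,4) = 330.
|B(U(3,10))| = C(10,3) = 120.
Total bases = 330 * 120 = 39600.

39600


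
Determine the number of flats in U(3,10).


Flats of U(3,10): every subset of size < 3 is a flat, plus E itself.
Count = C(10,0) + C(10,1) + C(10,2) + 1
     = 1 + 10 + 45 + 1
     = 57.

57


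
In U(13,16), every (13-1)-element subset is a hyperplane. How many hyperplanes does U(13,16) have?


Hyperplanes of U(13,16) are flats of rank 12.
In a uniform matroid, these are exactly the (12)-element subsets.
Count = (16 choose 12) = 1820.

1820


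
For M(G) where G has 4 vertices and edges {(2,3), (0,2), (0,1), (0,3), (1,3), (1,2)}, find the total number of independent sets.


An independent set in a graphic matroid is an acyclic edge subset.
G has 4 vertices and 6 edges.
Enumerate all 2^6 = 64 subsets, checking for acyclicity.
Total independent sets = 38.

38


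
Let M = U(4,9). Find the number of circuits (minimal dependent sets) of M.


In U(4,9), circuits are the (5)-element subsets.
Any set of 5 elements is dependent, and removing any one element gives
an independent set of size 4, so it is a minimal dependent set.
Number of circuits = (9 choose 5) = 126.

126


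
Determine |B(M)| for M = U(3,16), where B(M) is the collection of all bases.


Bases of U(3,16) are all 3-element subsets of the 16-element ground set.
Number of bases = C(16,3).
(16 choose 3) = 560.

560


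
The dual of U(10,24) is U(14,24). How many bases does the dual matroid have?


The dual of U(r,n) is U(n-r, n) = U(14,24).
Bases of U(14,24) are all (14)-element subsets.
|B(M*)| = C(24,14) = 1961256.

1961256


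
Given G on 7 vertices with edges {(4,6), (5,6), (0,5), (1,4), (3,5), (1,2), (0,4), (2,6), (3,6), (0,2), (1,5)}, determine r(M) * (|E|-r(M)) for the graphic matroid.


r(M) = |V| - c = 7 - 1 = 6.
nullity = |E| - r(M) = 11 - 6 = 5.
Product = 6 * 5 = 30.

30


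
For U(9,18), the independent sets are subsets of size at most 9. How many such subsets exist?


Independent sets of U(9,18) are all subsets of size <= 9.
Count = (18 choose 0) + (18 choose 1) + (18 choose 2) + (18 choose 3) + (18 choose 4) + (18 choose 5) + (18 choose 6) + (18 choose 7) + (18 choose 8) + (18 choose 9)
     = 1 + 18 + 153 + 816 + 3060 + 8568 + 18564 + 31824 + 43758 + 48620
     = 155382.

155382


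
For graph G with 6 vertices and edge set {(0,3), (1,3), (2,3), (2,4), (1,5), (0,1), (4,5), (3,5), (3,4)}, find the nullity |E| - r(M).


Cycle rank (nullity) = |E| - r(M) = |E| - (|V| - c).
|E| = 9, |V| = 6, c = 1.
Nullity = 9 - (6 - 1) = 9 - 5 = 4.

4


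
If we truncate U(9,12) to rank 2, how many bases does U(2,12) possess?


Truncating U(9,12) to rank 2 gives U(2,12).
Bases of U(2,12) are all 2-element subsets of 12 elements.
Number of bases = C(12,2) = 12! / (2! * 10!) = 66.

66


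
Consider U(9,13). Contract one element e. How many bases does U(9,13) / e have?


Contracting e from U(9,13) gives U(8,12).
Bases of U(8,12) = C(12,8) = 12! / (8! * 4!) = 495.

495


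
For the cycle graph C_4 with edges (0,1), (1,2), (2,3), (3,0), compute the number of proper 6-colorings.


P(C_4, k) = (k-1)^4 + (-1)^4*(k-1).
P(6) = (5)^4 + 5
= 625 + 5 = 630.

630


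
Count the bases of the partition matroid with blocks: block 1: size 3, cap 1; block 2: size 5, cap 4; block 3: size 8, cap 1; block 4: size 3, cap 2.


A basis picks exactly ci elements from block i.
Number of bases = product of C(|Si|, ci).
= C(3,1) * C(5,4) * C(8,1) * C(3,2)
= 3 * 5 * 8 * 3
= 360.

360


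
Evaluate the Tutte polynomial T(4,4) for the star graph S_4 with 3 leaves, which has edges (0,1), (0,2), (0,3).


A star on 4 vertices is a tree with 3 edges.
T(x,y) = x^(3) for any tree.
T(4,4) = 4^3 = 64.

64


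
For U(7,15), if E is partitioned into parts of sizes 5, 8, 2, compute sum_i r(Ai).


r(Ai) = min(|Ai|, 7) for each part.
Sum = min(5,7) + min(8,7) + min(2,7)
    = 5 + 7 + 2
    = 14.

14


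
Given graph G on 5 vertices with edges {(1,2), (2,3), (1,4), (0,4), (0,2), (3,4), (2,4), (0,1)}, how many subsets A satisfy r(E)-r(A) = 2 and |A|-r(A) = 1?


R(x,y) = sum over A in 2^E of x^(r(E)-r(A)) * y^(|A|-r(A)).
G has 5 vertices, 8 edges. r(E) = 4.
Enumerate all 2^8 = 256 subsets.
Count subsets with r(E)-r(A)=2 and |A|-r(A)=1: 5.

5


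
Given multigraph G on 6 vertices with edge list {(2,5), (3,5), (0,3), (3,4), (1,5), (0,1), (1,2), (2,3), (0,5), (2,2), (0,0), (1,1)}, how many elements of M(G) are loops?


In a graphic matroid, a loop is a self-loop edge (u,u) with rank 0.
Examining all 12 edges for self-loops...
Self-loops found: (2,2), (0,0), (1,1)
Number of loops = 3.

3


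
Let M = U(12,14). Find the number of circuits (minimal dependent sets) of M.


In U(12,14), circuits are the (13)-element subsets.
Any set of 13 elements is dependent, and removing any one element gives
an independent set of size 12, so it is a minimal dependent set.
Number of circuits = (14 choose 13) = 14.

14


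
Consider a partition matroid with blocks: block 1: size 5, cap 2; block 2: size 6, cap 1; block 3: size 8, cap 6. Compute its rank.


Rank of a partition matroid = sum of min(|Si|, ci) for each block.
= min(5,2) + min(6,1) + min(8,6)
= 2 + 1 + 6
= 9.

9


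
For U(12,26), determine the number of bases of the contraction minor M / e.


Contracting e from U(12,26) gives U(11,25).
Bases of U(11,25) = C(25,11) = 25! / (11! * 14!) = 4457400.

4457400


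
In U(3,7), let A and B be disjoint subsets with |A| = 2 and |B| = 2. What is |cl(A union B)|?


|A union B| = 2 + 2 = 4 (disjoint).
In U(3,7), cl(S) = S if |S| < 3, else cl(S) = E.
Since 4 >= 3, cl(A union B) = E.
|cl(A union B)| = 7.

7


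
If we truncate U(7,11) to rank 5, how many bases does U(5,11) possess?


Truncating U(7,11) to rank 5 gives U(5,11).
Bases of U(5,11) are all 5-element subsets of 11 elements.
Number of bases = (11 choose 5) = 462.

462


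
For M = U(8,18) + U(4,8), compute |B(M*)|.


(M1+M2)* = M1* + M2*.
M1* = U(10,18), bases: C(18,10) = 43758.
M2* = U(4,8), bases: C(8,4) = 70.
|B(M*)| = 43758 * 70 = 3063060.

3063060


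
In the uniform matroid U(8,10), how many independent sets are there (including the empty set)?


Independent sets of U(8,10) are all subsets of size <= 8.
Count = C(10,0) + C(10,1) + C(10,2) + C(10,3) + C(10,4) + C(10,5) + C(10,6) + C(10,7) + C(10,8)
     = 1 + 10 + 45 + 120 + 210 + 252 + 210 + 120 + 45
     = 1013.

1013


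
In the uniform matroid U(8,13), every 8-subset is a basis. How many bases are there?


Bases of U(8,13) are all 8-element subsets of the 13-element ground set.
Number of bases = C(13,8).
C(13,8) = 1287.

1287


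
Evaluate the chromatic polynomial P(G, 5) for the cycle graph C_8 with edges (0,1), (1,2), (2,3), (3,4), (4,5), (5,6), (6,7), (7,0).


P(C_8, k) = (k-1)^8 + (-1)^8*(k-1).
P(5) = (4)^8 + 4
= 65536 + 4 = 65540.

65540


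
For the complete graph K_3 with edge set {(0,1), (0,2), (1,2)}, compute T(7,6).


T(K_3; x,y) = x^2 + x + y.
T(7,6) = 49 + 7 + 6 = 62.

62


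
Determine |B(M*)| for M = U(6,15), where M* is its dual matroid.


The dual of U(r,n) is U(n-r, n) = U(9,15).
Bases of U(9,15) are all (9)-element subsets.
|B(M*)| = C(15,9) = 15! / (9! * 6!) = 5005.

5005


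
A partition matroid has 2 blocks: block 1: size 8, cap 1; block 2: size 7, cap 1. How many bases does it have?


A basis picks exactly ci elements from block i.
Number of bases = product of C(|Si|, ci).
= C(8,1) * C(7,1)
= 8 * 7
= 56.

56


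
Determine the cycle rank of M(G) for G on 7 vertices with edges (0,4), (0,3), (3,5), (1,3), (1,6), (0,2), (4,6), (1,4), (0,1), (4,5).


Cycle rank (nullity) = |E| - r(M) = |E| - (|V| - c).
|E| = 10, |V| = 7, c = 1.
Nullity = 10 - (7 - 1) = 10 - 6 = 4.

4


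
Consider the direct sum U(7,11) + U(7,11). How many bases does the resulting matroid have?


Bases of a direct sum M1 + M2: |B| = |B(M1)| * |B(M2)|.
|B(U(7,11))| = C(11,7) = 330.
|B(U(7,11))| = C(11,7) = 330.
Total bases = 330 * 330 = 108900.

108900


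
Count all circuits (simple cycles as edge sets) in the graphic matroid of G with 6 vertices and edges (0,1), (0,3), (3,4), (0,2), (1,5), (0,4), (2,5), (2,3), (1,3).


A circuit in a graphic matroid = edge set of a simple cycle.
G has 6 vertices and 9 edges.
Enumerating all minimal edge subsets forming cycles...
Total circuits found: 12.

12


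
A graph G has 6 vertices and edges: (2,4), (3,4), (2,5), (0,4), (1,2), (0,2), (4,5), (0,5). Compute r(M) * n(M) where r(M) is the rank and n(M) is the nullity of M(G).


r(M) = |V| - c = 6 - 1 = 5.
nullity = |E| - r(M) = 8 - 5 = 3.
Product = 5 * 3 = 15.

15


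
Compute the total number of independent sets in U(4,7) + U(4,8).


For a direct sum, |I(M1+M2)| = |I(M1)| * |I(M2)|.
|I(U(4,7))| = sum C(7,k) for k=0..4 = 99.
|I(U(4,8))| = sum C(8,k) for k=0..4 = 163.
Total = 99 * 163 = 16137.

16137


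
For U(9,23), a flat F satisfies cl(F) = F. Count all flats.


Flats of U(9,23): every subset of size < 9 is a flat, plus E itself.
Count = (23 choose 0) + (23 choose 1) + (23 choose 2) + (23 choose 3) + (23 choose 4) + (23 choose 5) + (23 choose 6) + (23 choose 7) + (23 choose 8) + 1
     = 1 + 23 + 253 + 1771 + 8855 + 33649 + 100947 + 245157 + 490314 + 1
     = 880971.

880971


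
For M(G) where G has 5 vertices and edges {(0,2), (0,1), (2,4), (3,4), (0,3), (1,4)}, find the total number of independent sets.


An independent set in a graphic matroid is an acyclic edge subset.
G has 5 vertices and 6 edges.
Enumerate all 2^6 = 64 subsets, checking for acyclicity.
Total independent sets = 54.

54


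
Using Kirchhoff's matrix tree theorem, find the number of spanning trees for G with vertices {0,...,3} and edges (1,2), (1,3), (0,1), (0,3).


By Kirchhoff's matrix tree theorem, the number of spanning trees equals
the determinant of any cofactor of the Laplacian matrix L.
G has 4 vertices and 4 edges.
Computing the (3 x 3) cofactor determinant gives 3.

3


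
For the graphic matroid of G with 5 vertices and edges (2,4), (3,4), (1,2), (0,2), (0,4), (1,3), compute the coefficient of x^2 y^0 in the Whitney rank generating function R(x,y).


R(x,y) = sum over A in 2^E of x^(r(E)-r(A)) * y^(|A|-r(A)).
G has 5 vertices, 6 edges. r(E) = 4.
Enumerate all 2^6 = 64 subsets.
Count subsets with r(E)-r(A)=2 and |A|-r(A)=0: 15.

15


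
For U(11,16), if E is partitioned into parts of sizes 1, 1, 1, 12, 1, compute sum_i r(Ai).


r(Ai) = min(|Ai|, 11) for each part.
Sum = min(1,11) + min(1,11) + min(1,11) + min(12,11) + min(1,11)
    = 1 + 1 + 1 + 11 + 1
    = 15.

15


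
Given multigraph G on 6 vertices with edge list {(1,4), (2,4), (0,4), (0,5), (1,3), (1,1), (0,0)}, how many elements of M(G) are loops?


In a graphic matroid, a loop is a self-loop edge (u,u) with rank 0.
Examining all 7 edges for self-loops...
Self-loops found: (1,1), (0,0)
Number of loops = 2.

2


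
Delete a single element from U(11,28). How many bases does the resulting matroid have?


Deleting e from U(11,28) gives U(11,27) since n > r.
Bases of U(11,27) = C(27,11) = 27! / (11! * 16!) = 13037895.

13037895


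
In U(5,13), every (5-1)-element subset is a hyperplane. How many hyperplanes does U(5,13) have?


Hyperplanes of U(5,13) are flats of rank 4.
In a uniform matroid, these are exactly the (4)-element subsets.
Count = (13 choose 4) = 715.

715


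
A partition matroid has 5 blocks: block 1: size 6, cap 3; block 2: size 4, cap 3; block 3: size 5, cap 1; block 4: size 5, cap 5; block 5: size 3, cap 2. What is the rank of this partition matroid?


Rank of a partition matroid = sum of min(|Si|, ci) for each block.
= min(6,3) + min(4,3) + min(5,1) + min(5,5) + min(3,2)
= 3 + 3 + 1 + 5 + 2
= 14.

14


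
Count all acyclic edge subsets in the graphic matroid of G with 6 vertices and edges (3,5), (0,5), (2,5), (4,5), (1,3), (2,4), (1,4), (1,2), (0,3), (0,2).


An independent set in a graphic matroid is an acyclic edge subset.
G has 6 vertices and 10 edges.
Enumerate all 2^10 = 1024 subsets, checking for acyclicity.
Total independent sets = 478.

478


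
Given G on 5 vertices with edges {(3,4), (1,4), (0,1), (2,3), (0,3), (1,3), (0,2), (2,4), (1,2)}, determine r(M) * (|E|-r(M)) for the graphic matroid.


r(M) = |V| - c = 5 - 1 = 4.
nullity = |E| - r(M) = 9 - 4 = 5.
Product = 4 * 5 = 20.

20


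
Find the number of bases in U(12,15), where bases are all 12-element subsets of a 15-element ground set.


Bases of U(12,15) are all 12-element subsets of the 15-element ground set.
Number of bases = C(15,12).
(15 choose 12) = 455.

455


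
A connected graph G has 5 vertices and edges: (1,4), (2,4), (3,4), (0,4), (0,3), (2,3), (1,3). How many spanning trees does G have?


By Kirchhoff's matrix tree theorem, the number of spanning trees equals
the determinant of any cofactor of the Laplacian matrix L.
G has 5 vertices and 7 edges.
Computing the (4 x 4) cofactor determinant gives 20.

20


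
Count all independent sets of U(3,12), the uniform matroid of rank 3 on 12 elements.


Independent sets of U(3,12) are all subsets of size <= 3.
Count = C(12,0) + C(12,1) + C(12,2) + C(12,3)
     = 1 + 12 + 66 + 220
     = 299.

299


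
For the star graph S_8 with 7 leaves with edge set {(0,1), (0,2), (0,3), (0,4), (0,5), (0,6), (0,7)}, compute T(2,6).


A star on 8 vertices is a tree with 7 edges.
T(x,y) = x^(7) for any tree.
T(2,6) = 2^7 = 128.

128


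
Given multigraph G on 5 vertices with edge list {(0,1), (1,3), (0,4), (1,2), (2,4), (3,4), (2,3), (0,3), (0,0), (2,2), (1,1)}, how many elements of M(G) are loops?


In a graphic matroid, a loop is a self-loop edge (u,u) with rank 0.
Examining all 11 edges for self-loops...
Self-loops found: (0,0), (2,2), (1,1)
Number of loops = 3.

3


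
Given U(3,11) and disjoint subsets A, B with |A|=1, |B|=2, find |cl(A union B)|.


|A union B| = 1 + 2 = 3 (disjoint).
In U(3,11), cl(S) = S if |S| < 3, else cl(S) = E.
Since 3 >= 3, cl(A union B) = E.
|cl(A union B)| = 11.

11


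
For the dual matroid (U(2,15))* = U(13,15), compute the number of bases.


The dual of U(r,n) is U(n-r, n) = U(13,15).
Bases of U(13,15) are all (13)-element subsets.
|B(M*)| = C(15,13) = 105.

105


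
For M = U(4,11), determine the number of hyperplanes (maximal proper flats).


Hyperplanes of U(4,11) are flats of rank 3.
In a uniform matroid, these are exactly the (3)-element subsets.
Count = C(11,3) = (11 * 10 * 9) / (1 * 2 * 3) = 165.

165


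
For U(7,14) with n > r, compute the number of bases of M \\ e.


Deleting e from U(7,14) gives U(7,13) since n > r.
Bases of U(7,13) = (13 choose 7) = 1716.

1716


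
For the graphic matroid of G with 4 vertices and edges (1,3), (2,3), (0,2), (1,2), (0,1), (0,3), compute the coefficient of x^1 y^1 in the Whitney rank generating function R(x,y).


R(x,y) = sum over A in 2^E of x^(r(E)-r(A)) * y^(|A|-r(A)).
G has 4 vertices, 6 edges. r(E) = 3.
Enumerate all 2^6 = 64 subsets.
Count subsets with r(E)-r(A)=1 and |A|-r(A)=1: 4.

4


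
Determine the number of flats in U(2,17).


Flats of U(2,17): every subset of size < 2 is a flat, plus E itself.
Count = (17 choose 0) + (17 choose 1) + 1
     = 1 + 17 + 1
     = 19.

19


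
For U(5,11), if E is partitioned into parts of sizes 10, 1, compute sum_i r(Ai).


r(Ai) = min(|Ai|, 5) for each part.
Sum = min(10,5) + min(1,5)
    = 5 + 1
    = 6.

6


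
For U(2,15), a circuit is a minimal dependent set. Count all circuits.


In U(2,15), circuits are the (3)-element subsets.
Any set of 3 elements is dependent, and removing any one element gives
an independent set of size 2, so it is a minimal dependent set.
Number of circuits = C(15,3) = (15 * 14 * 13) / (1 * 2 * 3) = 455.

455


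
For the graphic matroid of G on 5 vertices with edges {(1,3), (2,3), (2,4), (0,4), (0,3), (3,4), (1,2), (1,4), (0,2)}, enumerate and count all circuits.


A circuit in a graphic matroid = edge set of a simple cycle.
G has 5 vertices and 9 edges.
Enumerating all minimal edge subsets forming cycles...
Total circuits found: 22.

22


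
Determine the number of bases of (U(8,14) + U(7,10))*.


(M1+M2)* = M1* + M2*.
M1* = U(6,14), bases: C(14,6) = 3003.
M2* = U(3,10), bases: C(10,3) = 120.
|B(M*)| = 3003 * 120 = 360360.

360360


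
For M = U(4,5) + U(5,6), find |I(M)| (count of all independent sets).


For a direct sum, |I(M1+M2)| = |I(M1)| * |I(M2)|.
|I(U(4,5))| = sum C(5,k) for k=0..4 = 31.
|I(U(5,6))| = sum C(6,k) for k=0..5 = 63.
Total = 31 * 63 = 1953.

1953


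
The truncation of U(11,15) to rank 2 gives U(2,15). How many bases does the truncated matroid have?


Truncating U(11,15) to rank 2 gives U(2,15).
Bases of U(2,15) are all 2-element subsets of 15 elements.
Number of bases = C(15,2) = (15 * 14) / (1 * 2) = 105.

105


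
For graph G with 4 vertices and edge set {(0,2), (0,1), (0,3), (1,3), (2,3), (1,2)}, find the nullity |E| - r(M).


Cycle rank (nullity) = |E| - r(M) = |E| - (|V| - c).
|E| = 6, |V| = 4, c = 1.
Nullity = 6 - (4 - 1) = 6 - 3 = 3.

3


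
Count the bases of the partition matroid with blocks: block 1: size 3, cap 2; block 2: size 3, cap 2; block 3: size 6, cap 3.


A basis picks exactly ci elements from block i.
Number of bases = product of C(|Si|, ci).
= C(3,2) * C(3,2) * C(6,3)
= 3 * 3 * 20
= 180.

180


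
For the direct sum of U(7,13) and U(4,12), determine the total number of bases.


Bases of a direct sum M1 + M2: |B| = |B(M1)| * |B(M2)|.
|B(U(7,13))| = C(13,7) = 1716.
|B(U(4,12))| = C(12,4) = 495.
Total bases = 1716 * 495 = 849420.

849420


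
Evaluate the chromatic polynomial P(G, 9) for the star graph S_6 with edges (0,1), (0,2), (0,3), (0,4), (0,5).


P(tree, k) = k * (k-1)^(5) for any tree on 6 vertices.
P(9) = 9 * 8^5 = 9 * 32768 = 294912.

294912


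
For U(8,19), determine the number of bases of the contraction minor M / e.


Contracting e from U(8,19) gives U(7,18).
Bases of U(7,18) = C(18,7) = 31824.

31824


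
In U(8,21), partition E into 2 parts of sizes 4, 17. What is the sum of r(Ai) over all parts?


r(Ai) = min(|Ai|, 8) for each part.
Sum = min(4,8) + min(17,8)
    = 4 + 8
    = 12.

12


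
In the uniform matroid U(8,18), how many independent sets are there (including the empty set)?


Independent sets of U(8,18) are all subsets of size <= 8.
Count = C(18,0) + C(18,1) + C(18,2) + C(18,3) + C(18,4) + C(18,5) + C(18,6) + C(18,7) + C(18,8)
     = 1 + 18 + 153 + 816 + 3060 + 8568 + 18564 + 31824 + 43758
     = 106762.

106762


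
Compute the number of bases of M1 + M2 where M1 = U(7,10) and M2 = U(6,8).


Bases of a direct sum M1 + M2: |B| = |B(M1)| * |B(M2)|.
|B(U(7,10))| = C(10,7) = 120.
|B(U(6,8))| = C(8,6) = 28.
Total bases = 120 * 28 = 3360.

3360


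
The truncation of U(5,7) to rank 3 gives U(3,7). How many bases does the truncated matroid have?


Truncating U(5,7) to rank 3 gives U(3,7).
Bases of U(3,7) are all 3-element subsets of 7 elements.
Number of bases = C(7,3) = (7 * 6 * 5) / (1 * 2 * 3) = 35.

35


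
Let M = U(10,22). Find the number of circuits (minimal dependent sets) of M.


In U(10,22), circuits are the (11)-element subsets.
Any set of 11 elements is dependent, and removing any one element gives
an independent set of size 10, so it is a minimal dependent set.
Number of circuits = C(22,11) = 22! / (11! * 11!) = 705432.

705432


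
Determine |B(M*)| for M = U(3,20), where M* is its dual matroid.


The dual of U(r,n) is U(n-r, n) = U(17,20).
Bases of U(17,20) are all (17)-element subsets.
|B(M*)| = C(20,17) = 1140.

1140


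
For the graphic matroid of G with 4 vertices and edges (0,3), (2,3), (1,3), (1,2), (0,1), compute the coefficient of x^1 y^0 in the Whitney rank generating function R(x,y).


R(x,y) = sum over A in 2^E of x^(r(E)-r(A)) * y^(|A|-r(A)).
G has 4 vertices, 5 edges. r(E) = 3.
Enumerate all 2^5 = 32 subsets.
Count subsets with r(E)-r(A)=1 and |A|-r(A)=0: 10.

10


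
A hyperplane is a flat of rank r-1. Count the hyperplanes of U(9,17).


Hyperplanes of U(9,17) are flats of rank 8.
In a uniform matroid, these are exactly the (8)-element subsets.
Count = (17 choose 8) = 24310.

24310


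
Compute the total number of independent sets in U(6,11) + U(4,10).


For a direct sum, |I(M1+M2)| = |I(M1)| * |I(M2)|.
|I(U(6,11))| = sum C(11,k) for k=0..6 = 1486.
|I(U(4,10))| = sum C(10,k) for k=0..4 = 386.
Total = 1486 * 386 = 573596.

573596


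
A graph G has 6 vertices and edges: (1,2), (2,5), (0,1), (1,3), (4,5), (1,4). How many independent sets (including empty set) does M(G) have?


An independent set in a graphic matroid is an acyclic edge subset.
G has 6 vertices and 6 edges.
Enumerate all 2^6 = 64 subsets, checking for acyclicity.
Total independent sets = 60.

60


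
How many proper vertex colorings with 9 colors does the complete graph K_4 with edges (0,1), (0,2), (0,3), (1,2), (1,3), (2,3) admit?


P(K_4, k) = k(k-1)(k-2)...(k-3).
P(9) = (9) * (8) * (7) * (6) = 3024.

3024


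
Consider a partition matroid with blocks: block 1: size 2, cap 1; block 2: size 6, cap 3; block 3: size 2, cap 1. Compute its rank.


Rank of a partition matroid = sum of min(|Si|, ci) for each block.
= min(2,1) + min(6,3) + min(2,1)
= 1 + 3 + 1
= 5.

5


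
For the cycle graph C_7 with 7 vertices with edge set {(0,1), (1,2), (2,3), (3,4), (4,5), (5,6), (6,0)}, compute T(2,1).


T(C_7; x,y) = x + x^2 + ... + x^(6) + y.
T(2,1) = 2^1 + 2^2 + 2^3 + 2^4 + 2^5 + 2^6 + 1
= 2 + 4 + 8 + 16 + 32 + 64 + 1
= 127.

127


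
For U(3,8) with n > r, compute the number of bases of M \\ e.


Deleting e from U(3,8) gives U(3,7) since n > r.
Bases of U(3,7) = (7 choose 3) = 35.

35


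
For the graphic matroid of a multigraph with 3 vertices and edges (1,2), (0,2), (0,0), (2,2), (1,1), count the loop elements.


In a graphic matroid, a loop is a self-loop edge (u,u) with rank 0.
Examining all 5 edges for self-loops...
Self-loops found: (0,0), (2,2), (1,1)
Number of loops = 3.

3


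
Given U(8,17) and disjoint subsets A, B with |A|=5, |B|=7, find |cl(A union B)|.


|A union B| = 5 + 7 = 12 (disjoint).
In U(8,17), cl(S) = S if |S| < 8, else cl(S) = E.
Since 12 >= 8, cl(A union B) = E.
|cl(A union B)| = 17.

17


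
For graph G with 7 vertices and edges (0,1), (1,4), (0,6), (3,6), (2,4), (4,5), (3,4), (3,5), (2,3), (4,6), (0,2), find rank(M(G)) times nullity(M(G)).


r(M) = |V| - c = 7 - 1 = 6.
nullity = |E| - r(M) = 11 - 6 = 5.
Product = 6 * 5 = 30.

30


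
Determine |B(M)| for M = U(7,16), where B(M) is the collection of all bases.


Bases of U(7,16) are all 7-element subsets of the 16-element ground set.
Number of bases = C(16,7).
C(16,7) = 11440.

11440


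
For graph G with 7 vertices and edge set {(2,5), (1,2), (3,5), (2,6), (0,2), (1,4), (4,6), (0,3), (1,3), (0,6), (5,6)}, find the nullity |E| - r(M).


Cycle rank (nullity) = |E| - r(M) = |E| - (|V| - c).
|E| = 11, |V| = 7, c = 1.
Nullity = 11 - (7 - 1) = 11 - 6 = 5.

5


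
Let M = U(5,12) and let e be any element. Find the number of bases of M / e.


Contracting e from U(5,12) gives U(4,11).
Bases of U(4,11) = C(11,4) = 11! / (4! * 7!) = 330.

330


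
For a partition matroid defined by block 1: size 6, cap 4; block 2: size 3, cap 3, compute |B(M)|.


A basis picks exactly ci elements from block i.
Number of bases = product of C(|Si|, ci).
= C(6,4) * C(3,3)
= 15 * 1
= 15.

15


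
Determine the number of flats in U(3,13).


Flats of U(3,13): every subset of size < 3 is a flat, plus E itself.
Count = C(13,0) + C(13,1) + C(13,2) + 1
     = 1 + 13 + 78 + 1
     = 93.

93


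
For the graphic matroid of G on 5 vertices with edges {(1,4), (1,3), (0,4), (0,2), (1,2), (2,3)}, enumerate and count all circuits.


A circuit in a graphic matroid = edge set of a simple cycle.
G has 5 vertices and 6 edges.
Enumerating all minimal edge subsets forming cycles...
Total circuits found: 3.

3


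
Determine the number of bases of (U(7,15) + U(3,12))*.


(M1+M2)* = M1* + M2*.
M1* = U(8,15), bases: C(15,8) = 6435.
M2* = U(9,12), bases: C(12,9) = 220.
|B(M*)| = 6435 * 220 = 1415700.

1415700


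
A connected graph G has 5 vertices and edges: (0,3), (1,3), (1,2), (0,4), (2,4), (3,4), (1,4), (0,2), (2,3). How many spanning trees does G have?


By Kirchhoff's matrix tree theorem, the number of spanning trees equals
the determinant of any cofactor of the Laplacian matrix L.
G has 5 vertices and 9 edges.
Computing the (4 x 4) cofactor determinant gives 75.

75


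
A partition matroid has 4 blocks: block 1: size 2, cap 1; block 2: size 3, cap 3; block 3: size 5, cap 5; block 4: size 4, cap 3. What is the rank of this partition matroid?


Rank of a partition matroid = sum of min(|Si|, ci) for each block.
= min(2,1) + min(3,3) + min(5,5) + min(4,3)
= 1 + 3 + 5 + 3
= 12.

12


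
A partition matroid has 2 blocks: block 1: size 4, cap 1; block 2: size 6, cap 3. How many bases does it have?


A basis picks exactly ci elements from block i.
Number of bases = product of C(|Si|, ci).
= C(4,1) * C(6,3)
= 4 * 20
= 80.

80


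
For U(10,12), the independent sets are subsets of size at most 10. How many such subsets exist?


Independent sets of U(10,12) are all subsets of size <= 10.
Count = (12 choose 0) + (12 choose 1) + (12 choose 2) + (12 choose 3) + (12 choose 4) + (12 choose 5) + (12 choose 6) + (12 choose 7) + (12 choose 8) + (12 choose 9) + (12 choose 10)
     = 1 + 12 + 66 + 220 + 495 + 792 + 924 + 792 + 495 + 220 + 66
     = 4083.

4083


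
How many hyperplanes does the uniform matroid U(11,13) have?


Hyperplanes of U(11,13) are flats of rank 10.
In a uniform matroid, these are exactly the (10)-element subsets.
Count = C(13,10) = 286.

286


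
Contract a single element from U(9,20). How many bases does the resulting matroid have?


Contracting e from U(9,20) gives U(8,19).
Bases of U(8,19) = C(19,8) = 75582.

75582


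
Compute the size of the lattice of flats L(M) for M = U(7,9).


Flats of U(7,9): every subset of size < 7 is a flat, plus E itself.
Count = (9 choose 0) + (9 choose 1) + (9 choose 2) + (9 choose 3) + (9 choose 4) + (9 choose 5) + (9 choose 6) + 1
     = 1 + 9 + 36 + 84 + 126 + 126 + 84 + 1
     = 467.

467


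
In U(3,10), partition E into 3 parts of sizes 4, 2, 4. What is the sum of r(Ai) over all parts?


r(Ai) = min(|Ai|, 3) for each part.
Sum = min(4,3) + min(2,3) + min(4,3)
    = 3 + 2 + 3
    = 8.

8


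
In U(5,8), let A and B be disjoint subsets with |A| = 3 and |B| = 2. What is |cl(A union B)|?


|A union B| = 3 + 2 = 5 (disjoint).
In U(5,8), cl(S) = S if |S| < 5, else cl(S) = E.
Since 5 >= 5, cl(A union B) = E.
|cl(A union B)| = 8.

8


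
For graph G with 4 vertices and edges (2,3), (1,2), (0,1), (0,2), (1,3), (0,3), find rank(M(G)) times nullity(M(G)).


r(M) = |V| - c = 4 - 1 = 3.
nullity = |E| - r(M) = 6 - 3 = 3.
Product = 3 * 3 = 9.

9


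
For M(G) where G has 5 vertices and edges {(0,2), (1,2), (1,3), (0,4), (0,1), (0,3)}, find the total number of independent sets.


An independent set in a graphic matroid is an acyclic edge subset.
G has 5 vertices and 6 edges.
Enumerate all 2^6 = 64 subsets, checking for acyclicity.
Total independent sets = 48.

48


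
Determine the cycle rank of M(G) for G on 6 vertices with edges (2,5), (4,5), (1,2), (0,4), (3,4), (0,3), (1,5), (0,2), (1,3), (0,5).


Cycle rank (nullity) = |E| - r(M) = |E| - (|V| - c).
|E| = 10, |V| = 6, c = 1.
Nullity = 10 - (6 - 1) = 10 - 5 = 5.

5


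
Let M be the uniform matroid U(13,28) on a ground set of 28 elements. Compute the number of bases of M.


Bases of U(13,28) are all 13-element subsets of the 28-element ground set.
Number of bases = C(28,13).
C(28,13) = 28! / (13! * 15!) = 37442160.

37442160


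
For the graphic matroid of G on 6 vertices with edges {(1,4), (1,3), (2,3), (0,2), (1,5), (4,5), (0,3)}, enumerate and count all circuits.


A circuit in a graphic matroid = edge set of a simple cycle.
G has 6 vertices and 7 edges.
Enumerating all minimal edge subsets forming cycles...
Total circuits found: 2.

2


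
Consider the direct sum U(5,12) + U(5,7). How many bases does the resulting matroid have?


Bases of a direct sum M1 + M2: |B| = |B(M1)| * |B(M2)|.
|B(U(5,12))| = C(12,5) = 792.
|B(U(5,7))| = C(7,5) = 21.
Total bases = 792 * 21 = 16632.

16632


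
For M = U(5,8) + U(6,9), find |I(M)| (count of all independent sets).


For a direct sum, |I(M1+M2)| = |I(M1)| * |I(M2)|.
|I(U(5,8))| = sum C(8,k) for k=0..5 = 219.
|I(U(6,9))| = sum C(9,k) for k=0..6 = 466.
Total = 219 * 466 = 102054.

102054


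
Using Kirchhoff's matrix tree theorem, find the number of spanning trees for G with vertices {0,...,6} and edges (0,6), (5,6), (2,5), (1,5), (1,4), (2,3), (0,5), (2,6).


By Kirchhoff's matrix tree theorem, the number of spanning trees equals
the determinant of any cofactor of the Laplacian matrix L.
G has 7 vertices and 8 edges.
Computing the (6 x 6) cofactor determinant gives 8.

8


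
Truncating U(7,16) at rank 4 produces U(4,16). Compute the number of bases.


Truncating U(7,16) to rank 4 gives U(4,16).
Bases of U(4,16) are all 4-element subsets of 16 elements.
Number of bases = C(16,4) = 16! / (4! * 12!) = 1820.

1820


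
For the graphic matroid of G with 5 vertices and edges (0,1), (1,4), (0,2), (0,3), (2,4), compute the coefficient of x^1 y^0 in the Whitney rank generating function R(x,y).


R(x,y) = sum over A in 2^E of x^(r(E)-r(A)) * y^(|A|-r(A)).
G has 5 vertices, 5 edges. r(E) = 4.
Enumerate all 2^5 = 32 subsets.
Count subsets with r(E)-r(A)=1 and |A|-r(A)=0: 10.

10


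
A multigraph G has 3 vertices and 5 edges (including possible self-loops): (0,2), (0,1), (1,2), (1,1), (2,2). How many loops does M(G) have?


In a graphic matroid, a loop is a self-loop edge (u,u) with rank 0.
Examining all 5 edges for self-loops...
Self-loops found: (1,1), (2,2)
Number of loops = 2.

2


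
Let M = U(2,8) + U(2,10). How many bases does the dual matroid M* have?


(M1+M2)* = M1* + M2*.
M1* = U(6,8), bases: C(8,6) = 28.
M2* = U(8,10), bases: C(10,8) = 45.
|B(M*)| = 28 * 45 = 1260.

1260


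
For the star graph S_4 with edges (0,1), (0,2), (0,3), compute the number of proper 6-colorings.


P(tree, k) = k * (k-1)^(3) for any tree on 4 vertices.
P(6) = 6 * 5^3 = 6 * 125 = 750.

750


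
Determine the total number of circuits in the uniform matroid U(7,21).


In U(7,21), circuits are the (8)-element subsets.
Any set of 8 elements is dependent, and removing any one element gives
an independent set of size 7, so it is a minimal dependent set.
Number of circuits = C(21,8) = 21! / (8! * 13!) = 203490.

203490


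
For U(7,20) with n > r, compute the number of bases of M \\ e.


Deleting e from U(7,20) gives U(7,19) since n > r.
Bases of U(7,19) = C(19,7) = 50388.

50388


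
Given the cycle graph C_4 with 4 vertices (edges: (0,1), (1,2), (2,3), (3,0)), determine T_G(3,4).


T(C_4; x,y) = x + x^2 + ... + x^(3) + y.
T(3,4) = 3^1 + 3^2 + 3^3 + 4
= 3 + 9 + 27 + 4
= 43.

43


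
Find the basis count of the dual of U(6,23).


The dual of U(r,n) is U(n-r, n) = U(17,23).
Bases of U(17,23) are all (17)-element subsets.
|B(M*)| = (23 choose 17) = 100947.

100947


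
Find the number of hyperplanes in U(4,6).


Hyperplanes of U(4,6) are flats of rank 3.
In a uniform matroid, these are exactly the (3)-element subsets.
Count = C(6,3) = (6 * 5 * 4) / (1 * 2 * 3) = 20.

20


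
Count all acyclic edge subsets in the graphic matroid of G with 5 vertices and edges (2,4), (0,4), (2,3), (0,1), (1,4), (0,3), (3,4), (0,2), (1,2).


An independent set in a graphic matroid is an acyclic edge subset.
G has 5 vertices and 9 edges.
Enumerate all 2^9 = 512 subsets, checking for acyclicity.
Total independent sets = 198.

198


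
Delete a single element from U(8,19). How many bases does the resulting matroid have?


Deleting e from U(8,19) gives U(8,18) since n > r.
Bases of U(8,18) = C(18,8) = 18! / (8! * 10!) = 43758.

43758


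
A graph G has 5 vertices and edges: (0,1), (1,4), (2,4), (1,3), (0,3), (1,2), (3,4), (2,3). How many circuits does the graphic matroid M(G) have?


A circuit in a graphic matroid = edge set of a simple cycle.
G has 5 vertices and 8 edges.
Enumerating all minimal edge subsets forming cycles...
Total circuits found: 12.

12


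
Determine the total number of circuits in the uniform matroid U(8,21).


In U(8,21), circuits are the (9)-element subsets.
Any set of 9 elements is dependent, and removing any one element gives
an independent set of size 8, so it is a minimal dependent set.
Number of circuits = C(21,9) = 21! / (9! * 12!) = 293930.

293930


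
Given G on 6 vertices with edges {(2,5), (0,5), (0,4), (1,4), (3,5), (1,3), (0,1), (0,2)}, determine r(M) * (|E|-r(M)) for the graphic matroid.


r(M) = |V| - c = 6 - 1 = 5.
nullity = |E| - r(M) = 8 - 5 = 3.
Product = 5 * 3 = 15.

15


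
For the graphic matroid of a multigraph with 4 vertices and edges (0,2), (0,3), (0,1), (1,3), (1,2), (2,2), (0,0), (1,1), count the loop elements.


In a graphic matroid, a loop is a self-loop edge (u,u) with rank 0.
Examining all 8 edges for self-loops...
Self-loops found: (2,2), (0,0), (1,1)
Number of loops = 3.

3


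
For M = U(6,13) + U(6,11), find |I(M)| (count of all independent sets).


For a direct sum, |I(M1+M2)| = |I(M1)| * |I(M2)|.
|I(U(6,13))| = sum C(13,k) for k=0..6 = 4096.
|I(U(6,11))| = sum C(11,k) for k=0..6 = 1486.
Total = 4096 * 1486 = 6086656.

6086656


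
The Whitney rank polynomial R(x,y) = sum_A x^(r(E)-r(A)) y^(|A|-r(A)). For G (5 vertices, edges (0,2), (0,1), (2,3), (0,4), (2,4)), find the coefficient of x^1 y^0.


R(x,y) = sum over A in 2^E of x^(r(E)-r(A)) * y^(|A|-r(A)).
G has 5 vertices, 5 edges. r(E) = 4.
Enumerate all 2^5 = 32 subsets.
Count subsets with r(E)-r(A)=1 and |A|-r(A)=0: 9.

9


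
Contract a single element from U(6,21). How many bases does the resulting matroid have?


Contracting e from U(6,21) gives U(5,20).
Bases of U(5,20) = C(20,5) = 20! / (5! * 15!) = 15504.

15504


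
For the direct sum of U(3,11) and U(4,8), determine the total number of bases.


Bases of a direct sum M1 + M2: |B| = |B(M1)| * |B(M2)|.
|B(U(3,11))| = C(11,3) = 165.
|B(U(4,8))| = C(8,4) = 70.
Total bases = 165 * 70 = 11550.

11550


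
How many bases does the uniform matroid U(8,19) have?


Bases of U(8,19) are all 8-element subsets of the 19-element ground set.
Number of bases = C(19,8).
C(19,8) = 75582.

75582


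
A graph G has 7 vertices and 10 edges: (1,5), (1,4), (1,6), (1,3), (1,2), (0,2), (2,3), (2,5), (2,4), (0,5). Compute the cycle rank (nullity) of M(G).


Cycle rank (nullity) = |E| - r(M) = |E| - (|V| - c).
|E| = 10, |V| = 7, c = 1.
Nullity = 10 - (7 - 1) = 10 - 6 = 4.

4


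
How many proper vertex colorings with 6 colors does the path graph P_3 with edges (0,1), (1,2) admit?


P(P_3, k) = k * (k-1)^(2).
P(6) = 6 * 5^2 = 6 * 25 = 150.

150


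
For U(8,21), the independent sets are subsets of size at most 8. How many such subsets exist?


Independent sets of U(8,21) are all subsets of size <= 8.
Count = C(21,0) + C(21,1) + C(21,2) + C(21,3) + C(21,4) + C(21,5) + C(21,6) + C(21,7) + C(21,8)
     = 1 + 21 + 210 + 1330 + 5985 + 20349 + 54264 + 116280 + 203490
     = 401930.

401930
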